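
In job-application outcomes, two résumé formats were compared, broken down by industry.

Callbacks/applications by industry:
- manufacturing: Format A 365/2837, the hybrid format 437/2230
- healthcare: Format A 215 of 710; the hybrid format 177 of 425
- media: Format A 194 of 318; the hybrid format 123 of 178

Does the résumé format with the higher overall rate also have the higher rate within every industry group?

Yes

Manufacturing: Format A 365/2837 = 12.9%, the hybrid format 437/2230 = 19.6% → the hybrid format
Healthcare: Format A 215/710 = 30.3%, the hybrid format 177/425 = 41.6% → the hybrid format
Media: Format A 194/318 = 61.0%, the hybrid format 123/178 = 69.1% → the hybrid format
Overall: Format A 774/3865 = 20.0%, the hybrid format 737/2833 = 26.0% → the hybrid format
The hybrid format wins overall and in every industry group — no reversal.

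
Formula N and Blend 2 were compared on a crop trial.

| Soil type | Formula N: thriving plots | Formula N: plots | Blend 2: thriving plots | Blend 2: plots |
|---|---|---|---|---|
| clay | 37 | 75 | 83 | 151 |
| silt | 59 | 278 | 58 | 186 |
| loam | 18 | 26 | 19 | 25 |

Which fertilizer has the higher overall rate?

Clay: Formula N 37/75 = 49.3%, Blend 2 83/151 = 55.0% → Blend 2
Silt: Formula N 59/278 = 21.2%, Blend 2 58/186 = 31.2% → Blend 2
Loam: Formula N 18/26 = 69.2%, Blend 2 19/25 = 76.0% → Blend 2
Overall: Formula N 114/379 = 30.1%, Blend 2 160/362 = 44.2% → Blend 2

Blend 2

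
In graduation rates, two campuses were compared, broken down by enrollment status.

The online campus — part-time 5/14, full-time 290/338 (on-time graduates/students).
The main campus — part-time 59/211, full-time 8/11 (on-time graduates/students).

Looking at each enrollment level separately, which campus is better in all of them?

the online campus

Part-time: the online campus 5/14 = 35.7%, the main campus 59/211 = 28.0% → the online campus
Full-time: the online campus 290/338 = 85.8%, the main campus 8/11 = 72.7% → the online campus
The online campus has the higher rate in both groups.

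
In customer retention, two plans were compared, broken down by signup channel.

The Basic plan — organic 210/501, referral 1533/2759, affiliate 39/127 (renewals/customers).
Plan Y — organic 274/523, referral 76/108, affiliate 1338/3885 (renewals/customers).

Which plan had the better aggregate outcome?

Organic: the Basic plan 210/501 = 41.9%, Plan Y 274/523 = 52.4% → Plan Y
Referral: the Basic plan 1533/2759 = 55.6%, Plan Y 76/108 = 70.4% → Plan Y
Affiliate: the Basic plan 39/127 = 30.7%, Plan Y 1338/3885 = 34.4% → Plan Y
Overall: the Basic plan 1782/3387 = 52.6%, Plan Y 1688/4516 = 37.4% → the Basic plan
(Plan Y wins every signup group but the Basic plan wins overall — Plan Y's customers skew toward the low-rate affiliate group.)

the Basic plan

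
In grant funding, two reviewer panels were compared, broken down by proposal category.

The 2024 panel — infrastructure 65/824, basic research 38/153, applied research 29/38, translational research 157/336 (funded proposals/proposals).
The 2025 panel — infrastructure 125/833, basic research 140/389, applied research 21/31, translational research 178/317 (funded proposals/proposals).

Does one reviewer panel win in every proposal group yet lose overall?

No

Infrastructure: the 2024 panel 65/824 = 7.9%, the 2025 panel 125/833 = 15.0% → the 2025 panel
Basic research: the 2024 panel 38/153 = 24.8%, the 2025 panel 140/389 = 36.0% → the 2025 panel
Applied research: the 2024 panel 29/38 = 76.3%, the 2025 panel 21/31 = 67.7% → the 2024 panel
Translational research: the 2024 panel 157/336 = 46.7%, the 2025 panel 178/317 = 56.2% → the 2025 panel
Overall: the 2024 panel 289/1351 = 21.4%, the 2025 panel 464/1570 = 29.6% → the 2025 panel
Neither sweeps: the 2024 panel wins 1 of 4 groups, the 2025 panel wins 3. The 2025 panel wins overall but not every group — no Simpson reversal.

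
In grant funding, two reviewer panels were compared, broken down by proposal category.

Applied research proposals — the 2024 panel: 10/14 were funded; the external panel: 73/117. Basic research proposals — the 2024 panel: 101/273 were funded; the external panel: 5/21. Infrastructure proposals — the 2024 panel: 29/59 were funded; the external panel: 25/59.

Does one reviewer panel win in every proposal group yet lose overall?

Applied research: the 2024 panel 10/14 = 71.4%, the external panel 73/117 = 62.4% → the 2024 panel
Basic research: the 2024 panel 101/273 = 37.0%, the external panel 5/21 = 23.8% → the 2024 panel
Infrastructure: the 2024 panel 29/59 = 49.2%, the external panel 25/59 = 42.4% → the 2024 panel
Overall: the 2024 panel 140/346 = 40.5%, the external panel 103/197 = 52.3% → the external panel
The 2024 panel wins each proposal group but the external panel wins overall — the comparison reverses. The 2024 panel's proposals skew toward basic research, which has a lower base rate.

Yes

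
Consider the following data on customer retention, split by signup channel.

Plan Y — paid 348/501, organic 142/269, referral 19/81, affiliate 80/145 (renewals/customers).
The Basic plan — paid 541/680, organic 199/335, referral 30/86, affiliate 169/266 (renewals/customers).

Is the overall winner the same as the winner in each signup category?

Yes

Paid: Plan Y 348/501 = 69.5%, the Basic plan 541/680 = 79.6% → the Basic plan
Organic: Plan Y 142/269 = 52.8%, the Basic plan 199/335 = 59.4% → the Basic plan
Referral: Plan Y 19/81 = 23.5%, the Basic plan 30/86 = 34.9% → the Basic plan
Affiliate: Plan Y 80/145 = 55.2%, the Basic plan 169/266 = 63.5% → the Basic plan
Overall: Plan Y 589/996 = 59.1%, the Basic plan 939/1367 = 68.7% → the Basic plan
The Basic plan wins overall and in every signup group — no reversal.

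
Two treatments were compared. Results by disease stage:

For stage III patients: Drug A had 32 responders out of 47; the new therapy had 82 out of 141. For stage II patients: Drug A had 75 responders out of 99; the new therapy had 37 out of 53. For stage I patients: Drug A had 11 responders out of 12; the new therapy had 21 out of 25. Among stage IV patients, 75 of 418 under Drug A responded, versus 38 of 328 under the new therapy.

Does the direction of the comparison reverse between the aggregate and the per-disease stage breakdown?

Stage III: Drug A 32/47 = 68.1%, the new therapy 82/141 = 58.2% → Drug A
Stage II: Drug A 75/99 = 75.8%, the new therapy 37/53 = 69.8% → Drug A
Stage I: Drug A 11/12 = 91.7%, the new therapy 21/25 = 84.0% → Drug A
Stage IV: Drug A 75/418 = 17.9%, the new therapy 38/328 = 11.6% → Drug A
Overall: Drug A 193/576 = 33.5%, the new therapy 178/547 = 32.5% → Drug A
Drug A wins overall and in every disease group — no reversal.

No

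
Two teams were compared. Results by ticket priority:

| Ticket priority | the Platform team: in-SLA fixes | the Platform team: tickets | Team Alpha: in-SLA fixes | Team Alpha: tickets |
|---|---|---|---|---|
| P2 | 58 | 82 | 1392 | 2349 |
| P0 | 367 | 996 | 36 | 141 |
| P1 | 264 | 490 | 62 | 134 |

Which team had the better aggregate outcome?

P2: the Platform team 58/82 = 70.7%, Team Alpha 1392/2349 = 59.3% → the Platform team
P0: the Platform team 367/996 = 36.8%, Team Alpha 36/141 = 25.5% → the Platform team
P1: the Platform team 264/490 = 53.9%, Team Alpha 62/134 = 46.3% → the Platform team
Overall: the Platform team 689/1568 = 43.9%, Team Alpha 1490/2624 = 56.8% → Team Alpha
(The Platform team wins every ticket group but Team Alpha wins overall — the Platform team's tickets skew toward the low-rate P0 group.)

Team Alpha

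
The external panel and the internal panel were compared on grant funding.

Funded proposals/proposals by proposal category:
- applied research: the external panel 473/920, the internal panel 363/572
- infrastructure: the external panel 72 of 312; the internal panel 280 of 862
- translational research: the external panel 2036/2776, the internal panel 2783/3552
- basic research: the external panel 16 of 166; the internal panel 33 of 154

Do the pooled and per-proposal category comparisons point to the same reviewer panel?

Applied research: the external panel 473/920 = 51.4%, the internal panel 363/572 = 63.5% → the internal panel
Infrastructure: the external panel 72/312 = 23.1%, the internal panel 280/862 = 32.5% → the internal panel
Translational research: the external panel 2036/2776 = 73.3%, the internal panel 2783/3552 = 78.4% → the internal panel
Basic research: the external panel 16/166 = 9.6%, the internal panel 33/154 = 21.4% → the internal panel
Overall: the external panel 2597/4174 = 62.2%, the internal panel 3459/5140 = 67.3% → the internal panel
The internal panel wins overall and in every proposal group — no reversal.

Yes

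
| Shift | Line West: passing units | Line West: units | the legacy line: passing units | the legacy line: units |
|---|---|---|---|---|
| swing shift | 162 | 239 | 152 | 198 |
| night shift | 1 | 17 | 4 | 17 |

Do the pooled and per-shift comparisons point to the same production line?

Swing shift: Line West 162/239 = 67.8%, the legacy line 152/198 = 76.8% → the legacy line
Night shift: Line West 1/17 = 5.9%, the legacy line 4/17 = 23.5% → the legacy line
Overall: Line West 163/256 = 63.7%, the legacy line 156/215 = 72.6% → the legacy line
The legacy line wins overall and in every shift group — no reversal.

Yes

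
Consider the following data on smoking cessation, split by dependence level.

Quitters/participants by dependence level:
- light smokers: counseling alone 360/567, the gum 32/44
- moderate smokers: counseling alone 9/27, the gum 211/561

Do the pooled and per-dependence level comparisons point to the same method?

No

Light smokers: counseling alone 360/567 = 63.5%, the gum 32/44 = 72.7% → the gum
Moderate smokers: counseling alone 9/27 = 33.3%, the gum 211/561 = 37.6% → the gum
Overall: counseling alone 369/594 = 62.1%, the gum 243/605 = 40.2% → counseling alone
The gum wins each dependence group but counseling alone wins overall — the comparison reverses. The gum's participants skew toward moderate smokers, which has a lower base rate.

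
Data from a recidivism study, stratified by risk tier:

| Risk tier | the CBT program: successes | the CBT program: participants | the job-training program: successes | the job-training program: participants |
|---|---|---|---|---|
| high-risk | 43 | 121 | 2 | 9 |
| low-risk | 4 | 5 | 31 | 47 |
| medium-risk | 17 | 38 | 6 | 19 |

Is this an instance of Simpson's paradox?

High-risk: the CBT program 43/121 = 35.5%, the job-training program 2/9 = 22.2% → the CBT program
Low-risk: the CBT program 4/5 = 80.0%, the job-training program 31/47 = 66.0% → the CBT program
Medium-risk: the CBT program 17/38 = 44.7%, the job-training program 6/19 = 31.6% → the CBT program
Overall: the CBT program 64/164 = 39.0%, the job-training program 39/75 = 52.0% → the job-training program
The CBT program wins each risk group but the job-training program wins overall — the comparison reverses. The CBT program's participants skew toward high-risk, which has a lower base rate.

Yes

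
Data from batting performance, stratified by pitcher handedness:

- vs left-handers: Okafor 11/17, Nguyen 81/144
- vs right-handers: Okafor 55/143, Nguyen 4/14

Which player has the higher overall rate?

Vs left-handers: Okafor 11/17 = 64.7%, Nguyen 81/144 = 56.2% → Okafor
Vs right-handers: Okafor 55/143 = 38.5%, Nguyen 4/14 = 28.6% → Okafor
Overall: Okafor 66/160 = 41.2%, Nguyen 85/158 = 53.8% → Nguyen
(Okafor wins every pitcher group but Nguyen wins overall — Okafor's at-bats skew toward the low-rate vs right-handers group.)

Nguyen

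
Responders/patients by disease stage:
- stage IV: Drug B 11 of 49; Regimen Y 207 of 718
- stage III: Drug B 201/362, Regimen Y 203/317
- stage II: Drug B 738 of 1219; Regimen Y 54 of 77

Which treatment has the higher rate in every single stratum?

Stage IV: Drug B 11/49 = 22.4%, Regimen Y 207/718 = 28.8% → Regimen Y
Stage III: Drug B 201/362 = 55.5%, Regimen Y 203/317 = 64.0% → Regimen Y
Stage II: Drug B 738/1219 = 60.5%, Regimen Y 54/77 = 70.1% → Regimen Y
Regimen Y has the higher rate in all 3 groups.

Regimen Y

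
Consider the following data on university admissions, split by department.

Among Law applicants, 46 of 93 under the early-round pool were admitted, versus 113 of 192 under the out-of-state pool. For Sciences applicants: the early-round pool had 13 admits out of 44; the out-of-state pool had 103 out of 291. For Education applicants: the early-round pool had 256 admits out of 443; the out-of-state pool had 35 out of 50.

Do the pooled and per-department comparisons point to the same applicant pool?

Law: the early-round pool 46/93 = 49.5%, the out-of-state pool 113/192 = 58.9% → the out-of-state pool
Sciences: the early-round pool 13/44 = 29.5%, the out-of-state pool 103/291 = 35.4% → the out-of-state pool
Education: the early-round pool 256/443 = 57.8%, the out-of-state pool 35/50 = 70.0% → the out-of-state pool
Overall: the early-round pool 315/580 = 54.3%, the out-of-state pool 251/533 = 47.1% → the early-round pool
The out-of-state pool wins each department group but the early-round pool wins overall — the comparison reverses. The out-of-state pool's applicants skew toward Sciences, which has a lower base rate.

No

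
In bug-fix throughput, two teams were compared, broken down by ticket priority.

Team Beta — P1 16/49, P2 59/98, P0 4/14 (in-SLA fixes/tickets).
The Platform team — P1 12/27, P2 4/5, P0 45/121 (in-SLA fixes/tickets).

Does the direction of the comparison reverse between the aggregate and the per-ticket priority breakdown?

Yes

P1: Team Beta 16/49 = 32.7%, the Platform team 12/27 = 44.4% → the Platform team
P2: Team Beta 59/98 = 60.2%, the Platform team 4/5 = 80.0% → the Platform team
P0: Team Beta 4/14 = 28.6%, the Platform team 45/121 = 37.2% → the Platform team
Overall: Team Beta 79/161 = 49.1%, the Platform team 61/153 = 39.9% → Team Beta
The Platform team wins each ticket group but Team Beta wins overall — the comparison reverses. The Platform team's tickets skew toward P0, which has a lower base rate.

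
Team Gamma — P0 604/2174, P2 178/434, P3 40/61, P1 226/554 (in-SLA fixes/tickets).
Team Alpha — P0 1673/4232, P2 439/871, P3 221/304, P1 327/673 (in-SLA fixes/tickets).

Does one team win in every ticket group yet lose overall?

P0: Team Gamma 604/2174 = 27.8%, Team Alpha 1673/4232 = 39.5% → Team Alpha
P2: Team Gamma 178/434 = 41.0%, Team Alpha 439/871 = 50.4% → Team Alpha
P3: Team Gamma 40/61 = 65.6%, Team Alpha 221/304 = 72.7% → Team Alpha
P1: Team Gamma 226/554 = 40.8%, Team Alpha 327/673 = 48.6% → Team Alpha
Overall: Team Gamma 1048/3223 = 32.5%, Team Alpha 2660/6080 = 43.8% → Team Alpha
Team Alpha wins overall and in every ticket group — no reversal.

No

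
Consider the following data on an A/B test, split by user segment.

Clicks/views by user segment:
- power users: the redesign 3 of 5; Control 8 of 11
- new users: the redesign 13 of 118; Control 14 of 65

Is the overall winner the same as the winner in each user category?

Yes

Power users: the redesign 3/5 = 60.0%, Control 8/11 = 72.7% → Control
New users: the redesign 13/118 = 11.0%, Control 14/65 = 21.5% → Control
Overall: the redesign 16/123 = 13.0%, Control 22/76 = 28.9% → Control
Control wins overall and in every user group — no reversal.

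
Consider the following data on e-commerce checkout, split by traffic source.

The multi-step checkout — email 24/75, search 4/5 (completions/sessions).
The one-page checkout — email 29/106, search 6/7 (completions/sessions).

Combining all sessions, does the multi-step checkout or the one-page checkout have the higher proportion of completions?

the multi-step checkout

Email: the multi-step checkout 24/75 = 32.0%, the one-page checkout 29/106 = 27.4% → the multi-step checkout
Search: the multi-step checkout 4/5 = 80.0%, the one-page checkout 6/7 = 85.7% → the one-page checkout
Overall: the multi-step checkout 28/80 = 35.0%, the one-page checkout 35/113 = 31.0% → the multi-step checkout
(Neither sweeps every traffic group, but the multi-step checkout has the higher pooled rate.)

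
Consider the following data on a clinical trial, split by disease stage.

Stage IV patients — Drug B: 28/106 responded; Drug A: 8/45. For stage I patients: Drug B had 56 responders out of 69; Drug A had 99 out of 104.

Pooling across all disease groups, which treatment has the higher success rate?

Drug A

Stage IV: Drug B 28/106 = 26.4%, Drug A 8/45 = 17.8% → Drug B
Stage I: Drug B 56/69 = 81.2%, Drug A 99/104 = 95.2% → Drug A
Overall: Drug B 84/175 = 48.0%, Drug A 107/149 = 71.8% → Drug A
(Neither sweeps every disease group, but Drug A has the higher pooled rate.)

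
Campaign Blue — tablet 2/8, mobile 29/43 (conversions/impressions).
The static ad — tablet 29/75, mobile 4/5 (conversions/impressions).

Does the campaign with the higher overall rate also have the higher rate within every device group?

No

Tablet: Campaign Blue 2/8 = 25.0%, the static ad 29/75 = 38.7% → the static ad
Mobile: Campaign Blue 29/43 = 67.4%, the static ad 4/5 = 80.0% → the static ad
Overall: Campaign Blue 31/51 = 60.8%, the static ad 33/80 = 41.2% → Campaign Blue
The static ad wins each device group but Campaign Blue wins overall — the comparison reverses. The static ad's impressions skew toward tablet, which has a lower base rate.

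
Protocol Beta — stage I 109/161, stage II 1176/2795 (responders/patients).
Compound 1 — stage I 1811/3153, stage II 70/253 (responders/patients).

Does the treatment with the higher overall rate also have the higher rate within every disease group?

Stage I: Protocol Beta 109/161 = 67.7%, Compound 1 1811/3153 = 57.4% → Protocol Beta
Stage II: Protocol Beta 1176/2795 = 42.1%, Compound 1 70/253 = 27.7% → Protocol Beta
Overall: Protocol Beta 1285/2956 = 43.5%, Compound 1 1881/3406 = 55.2% → Compound 1
Protocol Beta wins each disease group but Compound 1 wins overall — the comparison reverses. Protocol Beta's patients skew toward stage II, which has a lower base rate.

No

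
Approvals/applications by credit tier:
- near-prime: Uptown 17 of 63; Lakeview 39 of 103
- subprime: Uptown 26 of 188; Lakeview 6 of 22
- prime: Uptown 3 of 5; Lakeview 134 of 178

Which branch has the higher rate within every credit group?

Near-prime: Uptown 17/63 = 27.0%, Lakeview 39/103 = 37.9% → Lakeview
Subprime: Uptown 26/188 = 13.8%, Lakeview 6/22 = 27.3% → Lakeview
Prime: Uptown 3/5 = 60.0%, Lakeview 134/178 = 75.3% → Lakeview
Lakeview has the higher rate in all 3 groups.

Lakeview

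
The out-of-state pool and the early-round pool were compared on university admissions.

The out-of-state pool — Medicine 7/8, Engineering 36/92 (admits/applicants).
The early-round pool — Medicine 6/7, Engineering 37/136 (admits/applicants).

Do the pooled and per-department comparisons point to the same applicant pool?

Medicine: the out-of-state pool 7/8 = 87.5%, the early-round pool 6/7 = 85.7% → the out-of-state pool
Engineering: the out-of-state pool 36/92 = 39.1%, the early-round pool 37/136 = 27.2% → the out-of-state pool
Overall: the out-of-state pool 43/100 = 43.0%, the early-round pool 43/143 = 30.1% → the out-of-state pool
The out-of-state pool wins overall and in every department group — no reversal.

Yes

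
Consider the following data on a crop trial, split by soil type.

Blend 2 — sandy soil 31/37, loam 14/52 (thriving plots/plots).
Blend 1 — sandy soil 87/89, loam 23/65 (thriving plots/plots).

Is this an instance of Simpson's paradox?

Sandy soil: Blend 2 31/37 = 83.8%, Blend 1 87/89 = 97.8% → Blend 1
Loam: Blend 2 14/52 = 26.9%, Blend 1 23/65 = 35.4% → Blend 1
Overall: Blend 2 45/89 = 50.6%, Blend 1 110/154 = 71.4% → Blend 1
Blend 1 wins overall and in every soil group — no reversal.

No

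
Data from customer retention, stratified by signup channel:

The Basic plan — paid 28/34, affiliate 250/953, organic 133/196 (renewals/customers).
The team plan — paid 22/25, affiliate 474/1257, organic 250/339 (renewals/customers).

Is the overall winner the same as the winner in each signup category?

Yes

Paid: the Basic plan 28/34 = 82.4%, the team plan 22/25 = 88.0% → the team plan
Affiliate: the Basic plan 250/953 = 26.2%, the team plan 474/1257 = 37.7% → the team plan
Organic: the Basic plan 133/196 = 67.9%, the team plan 250/339 = 73.7% → the team plan
Overall: the Basic plan 411/1183 = 34.7%, the team plan 746/1621 = 46.0% → the team plan
The team plan wins overall and in every signup group — no reversal.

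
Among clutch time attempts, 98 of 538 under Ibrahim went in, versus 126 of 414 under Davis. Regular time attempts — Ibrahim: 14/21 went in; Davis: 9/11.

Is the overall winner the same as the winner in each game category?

Yes

Clutch time: Ibrahim 98/538 = 18.2%, Davis 126/414 = 30.4% → Davis
Regular time: Ibrahim 14/21 = 66.7%, Davis 9/11 = 81.8% → Davis
Overall: Ibrahim 112/559 = 20.0%, Davis 135/425 = 31.8% → Davis
Davis wins overall and in every game group — no reversal.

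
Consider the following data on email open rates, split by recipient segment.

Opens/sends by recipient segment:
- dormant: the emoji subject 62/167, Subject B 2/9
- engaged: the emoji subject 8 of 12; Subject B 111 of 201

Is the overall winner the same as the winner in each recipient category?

No

Dormant: the emoji subject 62/167 = 37.1%, Subject B 2/9 = 22.2% → the emoji subject
Engaged: the emoji subject 8/12 = 66.7%, Subject B 111/201 = 55.2% → the emoji subject
Overall: the emoji subject 70/179 = 39.1%, Subject B 113/210 = 53.8% → Subject B
The emoji subject wins each recipient group but Subject B wins overall — the comparison reverses. The emoji subject's sends skew toward dormant, which has a lower base rate.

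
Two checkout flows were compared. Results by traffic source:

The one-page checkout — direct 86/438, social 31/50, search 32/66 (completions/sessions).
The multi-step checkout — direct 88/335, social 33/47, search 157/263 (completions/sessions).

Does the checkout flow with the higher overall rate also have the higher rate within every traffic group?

Direct: the one-page checkout 86/438 = 19.6%, the multi-step checkout 88/335 = 26.3% → the multi-step checkout
Social: the one-page checkout 31/50 = 62.0%, the multi-step checkout 33/47 = 70.2% → the multi-step checkout
Search: the one-page checkout 32/66 = 48.5%, the multi-step checkout 157/263 = 59.7% → the multi-step checkout
Overall: the one-page checkout 149/554 = 26.9%, the multi-step checkout 278/645 = 43.1% → the multi-step checkout
The multi-step checkout wins overall and in every traffic group — no reversal.

Yes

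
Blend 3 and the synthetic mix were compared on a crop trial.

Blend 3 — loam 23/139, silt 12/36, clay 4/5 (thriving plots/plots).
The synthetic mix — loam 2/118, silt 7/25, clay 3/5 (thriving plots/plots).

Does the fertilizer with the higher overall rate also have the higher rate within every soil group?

Yes

Loam: Blend 3 23/139 = 16.5%, the synthetic mix 2/118 = 1.7% → Blend 3
Silt: Blend 3 12/36 = 33.3%, the synthetic mix 7/25 = 28.0% → Blend 3
Clay: Blend 3 4/5 = 80.0%, the synthetic mix 3/5 = 60.0% → Blend 3
Overall: Blend 3 39/180 = 21.7%, the synthetic mix 12/148 = 8.1% → Blend 3
Blend 3 wins overall and in every soil group — no reversal.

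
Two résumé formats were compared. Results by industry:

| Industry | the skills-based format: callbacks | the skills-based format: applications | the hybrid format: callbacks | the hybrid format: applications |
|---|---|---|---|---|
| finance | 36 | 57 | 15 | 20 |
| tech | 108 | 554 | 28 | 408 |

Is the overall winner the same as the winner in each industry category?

Finance: the skills-based format 36/57 = 63.2%, the hybrid format 15/20 = 75.0% → the hybrid format
Tech: the skills-based format 108/554 = 19.5%, the hybrid format 28/408 = 6.9% → the skills-based format
Overall: the skills-based format 144/611 = 23.6%, the hybrid format 43/428 = 10.0% → the skills-based format
Neither sweeps: the skills-based format wins 1 of 2 groups, the hybrid format wins 1. The skills-based format wins overall but not every group — no Simpson reversal.

No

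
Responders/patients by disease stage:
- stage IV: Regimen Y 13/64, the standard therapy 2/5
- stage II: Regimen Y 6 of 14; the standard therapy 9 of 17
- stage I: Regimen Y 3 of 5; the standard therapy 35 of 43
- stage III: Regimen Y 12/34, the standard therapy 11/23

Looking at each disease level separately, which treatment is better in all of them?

Stage IV: Regimen Y 13/64 = 20.3%, the standard therapy 2/5 = 40.0% → the standard therapy
Stage II: Regimen Y 6/14 = 42.9%, the standard therapy 9/17 = 52.9% → the standard therapy
Stage I: Regimen Y 3/5 = 60.0%, the standard therapy 35/43 = 81.4% → the standard therapy
Stage III: Regimen Y 12/34 = 35.3%, the standard therapy 11/23 = 47.8% → the standard therapy
The standard therapy has the higher rate in all 4 groups.

the standard therapy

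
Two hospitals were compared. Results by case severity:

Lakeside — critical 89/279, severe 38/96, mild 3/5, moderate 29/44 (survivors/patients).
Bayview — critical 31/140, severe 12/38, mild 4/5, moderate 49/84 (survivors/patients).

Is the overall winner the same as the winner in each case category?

No

Critical: Lakeside 89/279 = 31.9%, Bayview 31/140 = 22.1% → Lakeside
Severe: Lakeside 38/96 = 39.6%, Bayview 12/38 = 31.6% → Lakeside
Mild: Lakeside 3/5 = 60.0%, Bayview 4/5 = 80.0% → Bayview
Moderate: Lakeside 29/44 = 65.9%, Bayview 49/84 = 58.3% → Lakeside
Overall: Lakeside 159/424 = 37.5%, Bayview 96/267 = 36.0% → Lakeside
Neither sweeps: Lakeside wins 3 of 4 groups, Bayview wins 1. Lakeside wins overall but not every group — no Simpson reversal.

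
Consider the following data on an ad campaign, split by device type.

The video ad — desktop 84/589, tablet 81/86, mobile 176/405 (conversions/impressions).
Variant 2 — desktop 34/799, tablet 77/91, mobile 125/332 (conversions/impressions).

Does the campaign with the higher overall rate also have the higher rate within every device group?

Desktop: the video ad 84/589 = 14.3%, Variant 2 34/799 = 4.3% → the video ad
Tablet: the video ad 81/86 = 94.2%, Variant 2 77/91 = 84.6% → the video ad
Mobile: the video ad 176/405 = 43.5%, Variant 2 125/332 = 37.7% → the video ad
Overall: the video ad 341/1080 = 31.6%, Variant 2 236/1222 = 19.3% → the video ad
The video ad wins overall and in every device group — no reversal.

Yes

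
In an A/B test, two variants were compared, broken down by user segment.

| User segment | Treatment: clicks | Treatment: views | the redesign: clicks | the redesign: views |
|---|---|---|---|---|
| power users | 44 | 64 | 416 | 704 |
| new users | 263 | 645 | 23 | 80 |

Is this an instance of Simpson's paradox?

Yes

Power users: Treatment 44/64 = 68.8%, the redesign 416/704 = 59.1% → Treatment
New users: Treatment 263/645 = 40.8%, the redesign 23/80 = 28.8% → Treatment
Overall: Treatment 307/709 = 43.3%, the redesign 439/784 = 56.0% → the redesign
Treatment wins each user group but the redesign wins overall — the comparison reverses. Treatment's views skew toward new users, which has a lower base rate.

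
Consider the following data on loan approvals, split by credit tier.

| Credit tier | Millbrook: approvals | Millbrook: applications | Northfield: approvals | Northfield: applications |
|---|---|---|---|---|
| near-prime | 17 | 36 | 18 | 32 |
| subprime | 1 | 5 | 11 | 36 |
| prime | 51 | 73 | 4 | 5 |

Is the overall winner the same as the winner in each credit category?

No

Near-prime: Millbrook 17/36 = 47.2%, Northfield 18/32 = 56.2% → Northfield
Subprime: Millbrook 1/5 = 20.0%, Northfield 11/36 = 30.6% → Northfield
Prime: Millbrook 51/73 = 69.9%, Northfield 4/5 = 80.0% → Northfield
Overall: Millbrook 69/114 = 60.5%, Northfield 33/73 = 45.2% → Millbrook
Northfield wins each credit group but Millbrook wins overall — the comparison reverses. Northfield's applications skew toward subprime, which has a lower base rate.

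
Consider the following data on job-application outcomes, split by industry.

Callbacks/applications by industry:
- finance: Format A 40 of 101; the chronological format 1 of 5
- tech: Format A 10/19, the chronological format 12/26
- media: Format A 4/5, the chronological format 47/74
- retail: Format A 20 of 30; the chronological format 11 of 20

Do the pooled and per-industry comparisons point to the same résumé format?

No

Finance: Format A 40/101 = 39.6%, the chronological format 1/5 = 20.0% → Format A
Tech: Format A 10/19 = 52.6%, the chronological format 12/26 = 46.2% → Format A
Media: Format A 4/5 = 80.0%, the chronological format 47/74 = 63.5% → Format A
Retail: Format A 20/30 = 66.7%, the chronological format 11/20 = 55.0% → Format A
Overall: Format A 74/155 = 47.7%, the chronological format 71/125 = 56.8% → the chronological format
Format A wins each industry group but the chronological format wins overall — the comparison reverses. Format A's applications skew toward finance, which has a lower base rate.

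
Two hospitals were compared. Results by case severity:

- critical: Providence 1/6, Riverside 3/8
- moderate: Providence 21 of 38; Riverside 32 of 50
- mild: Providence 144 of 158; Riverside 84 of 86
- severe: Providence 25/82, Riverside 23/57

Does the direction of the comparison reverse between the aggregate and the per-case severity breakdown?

No

Critical: Providence 1/6 = 16.7%, Riverside 3/8 = 37.5% → Riverside
Moderate: Providence 21/38 = 55.3%, Riverside 32/50 = 64.0% → Riverside
Mild: Providence 144/158 = 91.1%, Riverside 84/86 = 97.7% → Riverside
Severe: Providence 25/82 = 30.5%, Riverside 23/57 = 40.4% → Riverside
Overall: Providence 191/284 = 67.3%, Riverside 142/201 = 70.6% → Riverside
Riverside wins overall and in every case group — no reversal.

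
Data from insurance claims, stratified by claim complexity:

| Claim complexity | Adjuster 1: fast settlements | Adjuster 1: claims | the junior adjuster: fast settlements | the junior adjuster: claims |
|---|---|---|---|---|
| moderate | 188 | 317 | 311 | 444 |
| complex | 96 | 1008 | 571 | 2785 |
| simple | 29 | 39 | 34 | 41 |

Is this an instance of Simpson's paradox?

No

Moderate: Adjuster 1 188/317 = 59.3%, the junior adjuster 311/444 = 70.0% → the junior adjuster
Complex: Adjuster 1 96/1008 = 9.5%, the junior adjuster 571/2785 = 20.5% → the junior adjuster
Simple: Adjuster 1 29/39 = 74.4%, the junior adjuster 34/41 = 82.9% → the junior adjuster
Overall: Adjuster 1 313/1364 = 22.9%, the junior adjuster 916/3270 = 28.0% → the junior adjuster
The junior adjuster wins overall and in every claim group — no reversal.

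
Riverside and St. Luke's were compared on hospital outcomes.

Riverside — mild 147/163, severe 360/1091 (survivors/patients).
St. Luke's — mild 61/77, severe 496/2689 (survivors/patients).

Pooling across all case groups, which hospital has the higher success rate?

Riverside

Mild: Riverside 147/163 = 90.2%, St. Luke's 61/77 = 79.2% → Riverside
Severe: Riverside 360/1091 = 33.0%, St. Luke's 496/2689 = 18.4% → Riverside
Overall: Riverside 507/1254 = 40.4%, St. Luke's 557/2766 = 20.1% → Riverside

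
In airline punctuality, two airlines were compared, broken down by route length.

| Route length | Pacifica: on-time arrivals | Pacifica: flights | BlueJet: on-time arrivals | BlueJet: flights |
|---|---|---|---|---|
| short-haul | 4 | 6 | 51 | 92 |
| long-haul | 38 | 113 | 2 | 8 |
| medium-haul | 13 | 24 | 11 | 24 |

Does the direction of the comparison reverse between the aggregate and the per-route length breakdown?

Short-haul: Pacifica 4/6 = 66.7%, BlueJet 51/92 = 55.4% → Pacifica
Long-haul: Pacifica 38/113 = 33.6%, BlueJet 2/8 = 25.0% → Pacifica
Medium-haul: Pacifica 13/24 = 54.2%, BlueJet 11/24 = 45.8% → Pacifica
Overall: Pacifica 55/143 = 38.5%, BlueJet 64/124 = 51.6% → BlueJet
Pacifica wins each route group but BlueJet wins overall — the comparison reverses. Pacifica's flights skew toward long-haul, which has a lower base rate.

Yes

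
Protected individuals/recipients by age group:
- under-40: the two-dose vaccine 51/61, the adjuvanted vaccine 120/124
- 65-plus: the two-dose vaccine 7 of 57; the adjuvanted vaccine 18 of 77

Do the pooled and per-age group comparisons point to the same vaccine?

Under-40: the two-dose vaccine 51/61 = 83.6%, the adjuvanted vaccine 120/124 = 96.8% → the adjuvanted vaccine
65-plus: the two-dose vaccine 7/57 = 12.3%, the adjuvanted vaccine 18/77 = 23.4% → the adjuvanted vaccine
Overall: the two-dose vaccine 58/118 = 49.2%, the adjuvanted vaccine 138/201 = 68.7% → the adjuvanted vaccine
The adjuvanted vaccine wins overall and in every age group — no reversal.

Yes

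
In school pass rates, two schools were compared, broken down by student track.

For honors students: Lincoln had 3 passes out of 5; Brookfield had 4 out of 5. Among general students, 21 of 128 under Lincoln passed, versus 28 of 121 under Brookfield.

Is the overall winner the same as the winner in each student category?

Yes

Honors: Lincoln 3/5 = 60.0%, Brookfield 4/5 = 80.0% → Brookfield
General: Lincoln 21/128 = 16.4%, Brookfield 28/121 = 23.1% → Brookfield
Overall: Lincoln 24/133 = 18.0%, Brookfield 32/126 = 25.4% → Brookfield
Brookfield wins overall and in every student group — no reversal.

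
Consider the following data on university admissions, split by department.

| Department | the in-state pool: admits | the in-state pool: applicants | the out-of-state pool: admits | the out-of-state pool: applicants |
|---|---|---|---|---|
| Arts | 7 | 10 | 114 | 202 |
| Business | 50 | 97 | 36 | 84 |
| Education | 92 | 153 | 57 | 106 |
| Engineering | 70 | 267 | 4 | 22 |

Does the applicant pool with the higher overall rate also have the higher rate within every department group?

Arts: the in-state pool 7/10 = 70.0%, the out-of-state pool 114/202 = 56.4% → the in-state pool
Business: the in-state pool 50/97 = 51.5%, the out-of-state pool 36/84 = 42.9% → the in-state pool
Education: the in-state pool 92/153 = 60.1%, the out-of-state pool 57/106 = 53.8% → the in-state pool
Engineering: the in-state pool 70/267 = 26.2%, the out-of-state pool 4/22 = 18.2% → the in-state pool
Overall: the in-state pool 219/527 = 41.6%, the out-of-state pool 211/414 = 51.0% → the out-of-state pool
The in-state pool wins each department group but the out-of-state pool wins overall — the comparison reverses. The in-state pool's applicants skew toward Engineering, which has a lower base rate.

No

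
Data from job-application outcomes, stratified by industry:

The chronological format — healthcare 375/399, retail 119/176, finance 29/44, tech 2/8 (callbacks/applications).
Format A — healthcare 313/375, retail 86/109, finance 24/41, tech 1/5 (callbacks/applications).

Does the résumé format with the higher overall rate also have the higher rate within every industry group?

Healthcare: the chronological format 375/399 = 94.0%, Format A 313/375 = 83.5% → the chronological format
Retail: the chronological format 119/176 = 67.6%, Format A 86/109 = 78.9% → Format A
Finance: the chronological format 29/44 = 65.9%, Format A 24/41 = 58.5% → the chronological format
Tech: the chronological format 2/8 = 25.0%, Format A 1/5 = 20.0% → the chronological format
Overall: the chronological format 525/627 = 83.7%, Format A 424/530 = 80.0% → the chronological format
Neither sweeps: the chronological format wins 3 of 4 groups, Format A wins 1. The chronological format wins overall but not every group — no Simpson reversal.

No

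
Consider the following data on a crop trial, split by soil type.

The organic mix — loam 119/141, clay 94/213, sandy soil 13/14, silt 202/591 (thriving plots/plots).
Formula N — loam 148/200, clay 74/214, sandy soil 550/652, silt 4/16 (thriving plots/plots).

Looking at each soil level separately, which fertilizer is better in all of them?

the organic mix

Loam: the organic mix 119/141 = 84.4%, Formula N 148/200 = 74.0% → the organic mix
Clay: the organic mix 94/213 = 44.1%, Formula N 74/214 = 34.6% → the organic mix
Sandy soil: the organic mix 13/14 = 92.9%, Formula N 550/652 = 84.4% → the organic mix
Silt: the organic mix 202/591 = 34.2%, Formula N 4/16 = 25.0% → the organic mix
The organic mix has the higher rate in all 4 groups.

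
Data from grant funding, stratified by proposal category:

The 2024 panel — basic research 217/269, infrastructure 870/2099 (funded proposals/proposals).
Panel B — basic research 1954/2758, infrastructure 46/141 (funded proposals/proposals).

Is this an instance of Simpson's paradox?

Basic research: the 2024 panel 217/269 = 80.7%, Panel B 1954/2758 = 70.8% → the 2024 panel
Infrastructure: the 2024 panel 870/2099 = 41.4%, Panel B 46/141 = 32.6% → the 2024 panel
Overall: the 2024 panel 1087/2368 = 45.9%, Panel B 2000/2899 = 69.0% → Panel B
The 2024 panel wins each proposal group but Panel B wins overall — the comparison reverses. The 2024 panel's proposals skew toward infrastructure, which has a lower base rate.

Yes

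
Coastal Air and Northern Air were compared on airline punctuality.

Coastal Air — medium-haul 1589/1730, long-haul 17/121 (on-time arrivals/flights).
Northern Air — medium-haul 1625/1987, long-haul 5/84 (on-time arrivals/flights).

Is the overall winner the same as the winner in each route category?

Medium-haul: Coastal Air 1589/1730 = 91.8%, Northern Air 1625/1987 = 81.8% → Coastal Air
Long-haul: Coastal Air 17/121 = 14.0%, Northern Air 5/84 = 6.0% → Coastal Air
Overall: Coastal Air 1606/1851 = 86.8%, Northern Air 1630/2071 = 78.7% → Coastal Air
Coastal Air wins overall and in every route group — no reversal.

Yes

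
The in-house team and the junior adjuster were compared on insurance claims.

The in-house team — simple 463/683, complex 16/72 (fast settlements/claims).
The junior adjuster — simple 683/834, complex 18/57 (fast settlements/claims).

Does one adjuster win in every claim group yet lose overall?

Simple: the in-house team 463/683 = 67.8%, the junior adjuster 683/834 = 81.9% → the junior adjuster
Complex: the in-house team 16/72 = 22.2%, the junior adjuster 18/57 = 31.6% → the junior adjuster
Overall: the in-house team 479/755 = 63.4%, the junior adjuster 701/891 = 78.7% → the junior adjuster
The junior adjuster wins overall and in every claim group — no reversal.

No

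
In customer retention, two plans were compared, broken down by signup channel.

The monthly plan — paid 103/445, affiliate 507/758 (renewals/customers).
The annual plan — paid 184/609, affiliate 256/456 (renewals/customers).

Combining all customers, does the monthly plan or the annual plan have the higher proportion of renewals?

Paid: the monthly plan 103/445 = 23.1%, the annual plan 184/609 = 30.2% → the annual plan
Affiliate: the monthly plan 507/758 = 66.9%, the annual plan 256/456 = 56.1% → the monthly plan
Overall: the monthly plan 610/1203 = 50.7%, the annual plan 440/1065 = 41.3% → the monthly plan
(Neither sweeps every signup group, but the monthly plan has the higher pooled rate.)

the monthly plan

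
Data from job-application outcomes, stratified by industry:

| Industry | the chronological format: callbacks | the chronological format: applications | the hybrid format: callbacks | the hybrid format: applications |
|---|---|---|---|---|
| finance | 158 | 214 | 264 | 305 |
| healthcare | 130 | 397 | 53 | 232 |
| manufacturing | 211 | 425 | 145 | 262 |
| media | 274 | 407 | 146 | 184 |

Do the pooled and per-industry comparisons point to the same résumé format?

No

Finance: the chronological format 158/214 = 73.8%, the hybrid format 264/305 = 86.6% → the hybrid format
Healthcare: the chronological format 130/397 = 32.7%, the hybrid format 53/232 = 22.8% → the chronological format
Manufacturing: the chronological format 211/425 = 49.6%, the hybrid format 145/262 = 55.3% → the hybrid format
Media: the chronological format 274/407 = 67.3%, the hybrid format 146/184 = 79.3% → the hybrid format
Overall: the chronological format 773/1443 = 53.6%, the hybrid format 608/983 = 61.9% → the hybrid format
Neither sweeps: the chronological format wins 1 of 4 groups, the hybrid format wins 3. The hybrid format wins overall but not every group — no Simpson reversal.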